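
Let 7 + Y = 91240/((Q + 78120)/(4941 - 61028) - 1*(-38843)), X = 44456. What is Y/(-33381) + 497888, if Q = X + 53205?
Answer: 100569996315108152/201993211901 ≈ 4.9789e+5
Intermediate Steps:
Q = 97661 (Q = 44456 + 53205 = 97661)
Y = -253287576/54460289 (Y = -7 + 91240/((97661 + 78120)/(4941 - 61028) - 1*(-38843)) = -7 + 91240/(175781/(-56087) + 38843) = -7 + 91240/(175781*(-1/56087) + 38843) = -7 + 91240/(-175781/56087 + 38843) = -7 + 91240/(2178411560/56087) = -7 + 91240*(56087/2178411560) = -7 + 127934447/54460289 = -253287576/54460289 ≈ -4.6509)
Y/(-33381) + 497888 = -253287576/54460289/(-33381) + 497888 = -253287576/54460289*(-1/33381) + 497888 = 28143064/201993211901 + 497888 = 100569996315108152/201993211901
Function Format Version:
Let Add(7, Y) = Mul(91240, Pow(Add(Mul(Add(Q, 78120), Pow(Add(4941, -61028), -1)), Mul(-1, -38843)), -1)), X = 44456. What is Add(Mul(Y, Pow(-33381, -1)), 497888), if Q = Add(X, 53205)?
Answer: Rational(100569996315108152, 201993211901) ≈ 4.9789e+5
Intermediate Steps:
Q = 97661 (Q = Add(44456, 53205) = 97661)
Y = Rational(-253287576, 54460289) (Y = Add(-7, Mul(91240, Pow(Add(Mul(Add(97661, 78120), Pow(Add(4941, -61028), -1)), Mul(-1, -38843)), -1))) = Add(-7, Mul(91240, Pow(Add(Mul(175781, Pow(-56087, -1)), 38843), -1))) = Add(-7, Mul(91240, Pow(Add(Mul(175781, Rational(-1, 56087)), 38843), -1))) = Add(-7, Mul(91240, Pow(Add(Rational(-175781, 56087), 38843), -1))) = Add(-7, Mul(91240, Pow(Rational(2178411560, 56087), -1))) = Add(-7, Mul(91240, Rational(56087, 2178411560))) = Add(-7, Rational(127934447, 54460289)) = Rational(-253287576, 54460289) ≈ -4.6509)
Add(Mul(Y, Pow(-33381, -1)), 497888) = Add(Mul(Rational(-253287576, 54460289), Pow(-33381, -1)), 497888) = Add(Mul(Rational(-253287576, 54460289), Rational(-1, 33381)), 497888) = Add(Rational(28143064, 201993211901), 497888) = Rational(100569996315108152, 201993211901)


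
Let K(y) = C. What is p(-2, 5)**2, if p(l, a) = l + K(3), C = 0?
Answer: 4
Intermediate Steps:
K(y) = 0
p(l, a) = l (p(l, a) = l + 0 = l)
p(-2, 5)**2 = (-2)**2 = 4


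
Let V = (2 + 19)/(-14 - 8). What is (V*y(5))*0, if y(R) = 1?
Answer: 0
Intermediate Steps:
V = -21/22 (V = 21/(-22) = 21*(-1/22) = -21/22 ≈ -0.95455)
(V*y(5))*0 = -21/22*1*0 = -21/22*0 = 0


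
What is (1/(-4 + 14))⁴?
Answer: 1/10000 ≈ 0.00010000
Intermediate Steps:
(1/(-4 + 14))⁴ = (1/10)⁴ = (⅒)⁴ = 1/10000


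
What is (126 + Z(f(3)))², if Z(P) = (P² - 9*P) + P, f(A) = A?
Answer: 12321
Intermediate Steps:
Z(P) = P² - 8*P
(126 + Z(f(3)))² = (126 + 3*(-8 + 3))² = (126 + 3*(-5))² = (126 - 15)² = 111² = 12321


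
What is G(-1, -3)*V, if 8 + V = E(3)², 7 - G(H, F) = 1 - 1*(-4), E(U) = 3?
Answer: 2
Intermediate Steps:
G(H, F) = 2 (G(H, F) = 7 - (1 - 1*(-4)) = 7 - (1 + 4) = 7 - 1*5 = 7 - 5 = 2)
V = 1 (V = -8 + 3² = -8 + 9 = 1)
G(-1, -3)*V = 2*1 = 2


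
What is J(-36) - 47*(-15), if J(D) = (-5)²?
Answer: 730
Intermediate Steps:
J(D) = 25
J(-36) - 47*(-15) = 25 - 47*(-15) = 25 - 1*(-705) = 25 + 705 = 730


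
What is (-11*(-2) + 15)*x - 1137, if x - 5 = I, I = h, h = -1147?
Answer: -43391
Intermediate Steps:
I = -1147
x = -1142 (x = 5 - 1147 = -1142)
(-11*(-2) + 15)*x - 1137 = (-11*(-2) + 15)*(-1142) - 1137 = (22 + 15)*(-1142) - 1137 = 37*(-1142) - 1137 = -42254 - 1137 = -43391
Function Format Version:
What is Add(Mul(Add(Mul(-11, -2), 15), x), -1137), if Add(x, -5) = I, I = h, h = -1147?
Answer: -43391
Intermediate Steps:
I = -1147
x = -1142 (x = Add(5, -1147) = -1142)
Add(Mul(Add(Mul(-11, -2), 15), x), -1137) = Add(Mul(Add(Mul(-11, -2), 15), -1142), -1137) = Add(Mul(Add(22, 15), -1142), -1137) = Add(Mul(37, -1142), -1137) = Add(-42254, -1137) = -43391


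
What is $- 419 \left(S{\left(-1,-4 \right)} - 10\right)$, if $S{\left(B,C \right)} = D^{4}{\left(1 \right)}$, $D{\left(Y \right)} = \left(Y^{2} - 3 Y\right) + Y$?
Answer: $3771$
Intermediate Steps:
$D{\left(Y \right)} = Y^{2} - 2 Y$
$S{\left(B,C \right)} = 1$ ($S{\left(B,C \right)} = \left(1 \left(-2 + 1\right)\right)^{4} = \left(1 \left(-1\right)\right)^{4} = \left(-1\right)^{4} = 1$)
$- 419 \left(S{\left(-1,-4 \right)} - 10\right) = - 419 \left(1 - 10\right) = \left(-419\right) \left(-9\right) = 3771$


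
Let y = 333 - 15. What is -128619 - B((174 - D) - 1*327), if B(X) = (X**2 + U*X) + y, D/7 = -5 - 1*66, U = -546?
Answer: -59449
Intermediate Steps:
y = 318
D = -497 (D = 7*(-5 - 1*66) = 7*(-5 - 66) = 7*(-71) = -497)
B(X) = 318 + X**2 - 546*X (B(X) = (X**2 - 546*X) + 318 = 318 + X**2 - 546*X)
-128619 - B((174 - D) - 1*327) = -128619 - (318 + ((174 - 1*(-497)) - 1*327)**2 - 546*((174 - 1*(-497)) - 1*327)) = -128619 - (318 + ((174 + 497) - 327)**2 - 546*((174 + 497) - 327)) = -128619 - (318 + (671 - 327)**2 - 546*(671 - 327)) = -128619 - (318 + 344**2 - 546*344) = -128619 - (318 + 118336 - 187824) = -128619 - 1*(-69170) = -128619 + 69170 = -59449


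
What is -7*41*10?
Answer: -2870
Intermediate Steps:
-7*41*10 = -287*10 = -2870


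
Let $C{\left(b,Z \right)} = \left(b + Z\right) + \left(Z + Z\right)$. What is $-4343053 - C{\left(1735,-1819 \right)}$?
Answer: $-4339331$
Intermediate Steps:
$C{\left(b,Z \right)} = b + 3 Z$ ($C{\left(b,Z \right)} = \left(Z + b\right) + 2 Z = b + 3 Z$)
$-4343053 - C{\left(1735,-1819 \right)} = -4343053 - \left(1735 + 3 \left(-1819\right)\right) = -4343053 - \left(1735 - 5457\right) = -4343053 - -3722 = -4343053 + 3722 = -4339331$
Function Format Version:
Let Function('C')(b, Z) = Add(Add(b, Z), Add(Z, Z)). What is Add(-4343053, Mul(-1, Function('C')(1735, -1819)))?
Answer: -4339331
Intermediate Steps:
Function('C')(b, Z) = Add(b, Mul(3, Z)) (Function('C')(b, Z) = Add(Add(Z, b), Mul(2, Z)) = Add(b, Mul(3, Z)))
Add(-4343053, Mul(-1, Function('C')(1735, -1819))) = Add(-4343053, Mul(-1, Add(1735, Mul(3, -1819)))) = Add(-4343053, Mul(-1, Add(1735, -5457))) = Add(-4343053, Mul(-1, -3722)) = Add(-4343053, 3722) = -4339331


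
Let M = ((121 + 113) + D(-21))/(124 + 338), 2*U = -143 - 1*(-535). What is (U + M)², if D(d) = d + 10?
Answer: 8240100625/213444 ≈ 38605.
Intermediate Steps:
U = 196 (U = (-143 - 1*(-535))/2 = (-143 + 535)/2 = (½)*392 = 196)
D(d) = 10 + d
M = 223/462 (M = ((121 + 113) + (10 - 21))/(124 + 338) = (234 - 11)/462 = 223*(1/462) = 223/462 ≈ 0.48268)
(U + M)² = (196 + 223/462)² = (90775/462)² = 8240100625/213444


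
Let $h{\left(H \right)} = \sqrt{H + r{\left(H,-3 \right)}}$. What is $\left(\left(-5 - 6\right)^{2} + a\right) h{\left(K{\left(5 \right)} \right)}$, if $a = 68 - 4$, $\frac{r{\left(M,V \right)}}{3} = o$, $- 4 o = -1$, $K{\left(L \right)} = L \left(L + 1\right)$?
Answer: $\frac{185 \sqrt{123}}{2} \approx 1025.9$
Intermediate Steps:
$K{\left(L \right)} = L \left(1 + L\right)$
$o = \frac{1}{4}$ ($o = \left(- \frac{1}{4}\right) \left(-1\right) = \frac{1}{4} \approx 0.25$)
$r{\left(M,V \right)} = \frac{3}{4}$ ($r{\left(M,V \right)} = 3 \cdot \frac{1}{4} = \frac{3}{4}$)
$h{\left(H \right)} = \sqrt{\frac{3}{4} + H}$ ($h{\left(H \right)} = \sqrt{H + \frac{3}{4}} = \sqrt{\frac{3}{4} + H}$)
$a = 64$ ($a = 68 - 4 = 64$)
$\left(\left(-5 - 6\right)^{2} + a\right) h{\left(K{\left(5 \right)} \right)} = \left(\left(-5 - 6\right)^{2} + 64\right) \frac{\sqrt{3 + 4 \cdot 5 \left(1 + 5\right)}}{2} = \left(\left(-11\right)^{2} + 64\right) \frac{\sqrt{3 + 4 \cdot 5 \cdot 6}}{2} = \left(121 + 64\right) \frac{\sqrt{3 + 4 \cdot 30}}{2} = 185 \frac{\sqrt{3 + 120}}{2} = 185 \frac{\sqrt{123}}{2} = \frac{185 \sqrt{123}}{2}$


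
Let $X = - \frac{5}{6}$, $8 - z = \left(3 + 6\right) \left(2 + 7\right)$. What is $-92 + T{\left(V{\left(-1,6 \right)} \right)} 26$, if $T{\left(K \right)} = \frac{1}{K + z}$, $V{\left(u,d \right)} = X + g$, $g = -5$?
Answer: $- \frac{43672}{473} \approx -92.33$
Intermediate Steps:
$z = -73$ ($z = 8 - \left(3 + 6\right) \left(2 + 7\right) = 8 - 9 \cdot 9 = 8 - 81 = -73$)
$X = - \frac{5}{6}$ ($X = \left(-5\right) \frac{1}{6} = - \frac{5}{6} \approx -0.83333$)
$V{\left(u,d \right)} = - \frac{35}{6}$ ($V{\left(u,d \right)} = - \frac{5}{6} - 5 = - \frac{35}{6}$)
$T{\left(K \right)} = \frac{1}{-73 + K}$ ($T{\left(K \right)} = \frac{1}{K - 73} = \frac{1}{-73 + K}$)
$-92 + T{\left(V{\left(-1,6 \right)} \right)} 26 = -92 + \frac{1}{-73 - \frac{35}{6}} \cdot 26 = -92 + \frac{1}{- \frac{473}{6}} \cdot 26 = -92 - \frac{156}{473} = - \frac{43672}{473}$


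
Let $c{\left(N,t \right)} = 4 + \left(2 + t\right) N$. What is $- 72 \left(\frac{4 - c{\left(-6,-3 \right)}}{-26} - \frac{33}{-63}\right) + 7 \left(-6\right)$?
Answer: $- \frac{8766}{91} \approx -96.33$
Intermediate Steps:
$c{\left(N,t \right)} = 4 + N \left(2 + t\right)$
$- 72 \left(\frac{4 - c{\left(-6,-3 \right)}}{-26} - \frac{33}{-63}\right) + 7 \left(-6\right) = - 72 \left(\frac{4 - \left(4 + 2 \left(-6\right) - -18\right)}{-26} - \frac{33}{-63}\right) + 7 \left(-6\right) = - 72 \left(\left(4 - \left(4 - 12 + 18\right)\right) \left(- \frac{1}{26}\right) - - \frac{11}{21}\right) - 42 = - 72 \left(\left(4 - 10\right) \left(- \frac{1}{26}\right) + \frac{11}{21}\right) - 42 = - 72 \left(\left(-6\right) \left(- \frac{1}{26}\right) + \frac{11}{21}\right) - 42 = - 72 \left(\frac{3}{13} + \frac{11}{21}\right) - 42 = \left(-72\right) \frac{206}{273} - 42 = - \frac{4944}{91} - 42 = - \frac{8766}{91}$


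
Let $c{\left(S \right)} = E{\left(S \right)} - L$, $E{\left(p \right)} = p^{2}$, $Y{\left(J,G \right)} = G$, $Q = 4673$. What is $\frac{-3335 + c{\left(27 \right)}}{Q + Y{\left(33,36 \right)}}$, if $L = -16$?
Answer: $- \frac{2590}{4709} \approx -0.55001$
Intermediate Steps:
$c{\left(S \right)} = 16 + S^{2}$ ($c{\left(S \right)} = S^{2} - -16 = S^{2} + 16 = 16 + S^{2}$)
$\frac{-3335 + c{\left(27 \right)}}{Q + Y{\left(33,36 \right)}} = \frac{-3335 + \left(16 + 27^{2}\right)}{4673 + 36} = \frac{-3335 + \left(16 + 729\right)}{4709} = \left(-3335 + 745\right) \frac{1}{4709} = \left(-2590\right) \frac{1}{4709} = - \frac{2590}{4709}$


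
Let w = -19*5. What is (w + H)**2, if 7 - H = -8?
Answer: 6400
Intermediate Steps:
H = 15 (H = 7 - 1*(-8) = 7 + 8 = 15)
w = -95
(w + H)**2 = (-95 + 15)**2 = (-80)**2 = 6400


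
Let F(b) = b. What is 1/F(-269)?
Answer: -1/269 ≈ -0.0037175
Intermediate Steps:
1/F(-269) = 1/(-269) = -1/269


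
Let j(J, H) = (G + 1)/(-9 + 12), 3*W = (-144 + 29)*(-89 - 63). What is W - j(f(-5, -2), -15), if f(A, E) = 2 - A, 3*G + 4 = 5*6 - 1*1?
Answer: 52412/9 ≈ 5823.6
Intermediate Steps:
G = 25/3 (G = -4/3 + (5*6 - 1*1)/3 = -4/3 + (30 - 1)/3 = -4/3 + (⅓)*29 = -4/3 + 29/3 = 25/3 ≈ 8.3333)
W = 17480/3 (W = ((-144 + 29)*(-89 - 63))/3 = (-115*(-152))/3 = (⅓)*17480 = 17480/3 ≈ 5826.7)
j(J, H) = 28/9 (j(J, H) = (25/3 + 1)/(-9 + 12) = (28/3)/3 = (28/3)*(⅓) = 28/9)
W - j(f(-5, -2), -15) = 17480/3 - 1*28/9 = 17480/3 - 28/9 = 52412/9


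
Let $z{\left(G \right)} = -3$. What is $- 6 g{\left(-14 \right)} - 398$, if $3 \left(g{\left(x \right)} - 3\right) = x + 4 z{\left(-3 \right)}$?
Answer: $-364$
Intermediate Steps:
$g{\left(x \right)} = -1 + \frac{x}{3}$ ($g{\left(x \right)} = 3 + \frac{x + 4 \left(-3\right)}{3} = 3 + \frac{x - 12}{3} = 3 + \frac{-12 + x}{3} = 3 + \left(-4 + \frac{x}{3}\right) = -1 + \frac{x}{3}$)
$- 6 g{\left(-14 \right)} - 398 = - 6 \left(-1 + \frac{1}{3} \left(-14\right)\right) - 398 = - 6 \left(-1 - \frac{14}{3}\right) - 398 = \left(-6\right) \left(- \frac{17}{3}\right) - 398 = 34 - 398 = -364$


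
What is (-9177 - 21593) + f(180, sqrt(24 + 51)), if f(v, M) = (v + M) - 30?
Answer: -30620 + 5*sqrt(3) ≈ -30611.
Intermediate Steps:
f(v, M) = -30 + M + v (f(v, M) = (M + v) - 30 = -30 + M + v)
(-9177 - 21593) + f(180, sqrt(24 + 51)) = (-9177 - 21593) + (-30 + sqrt(24 + 51) + 180) = -30770 + (-30 + sqrt(75) + 180) = -30770 + (-30 + 5*sqrt(3) + 180) = -30770 + (150 + 5*sqrt(3)) = -30620 + 5*sqrt(3)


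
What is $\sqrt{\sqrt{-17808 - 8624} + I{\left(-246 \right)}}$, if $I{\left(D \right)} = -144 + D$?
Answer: $\sqrt{-390 + 8 i \sqrt{413}} \approx 4.033 + 20.156 i$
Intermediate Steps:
$\sqrt{\sqrt{-17808 - 8624} + I{\left(-246 \right)}} = \sqrt{\sqrt{-17808 - 8624} - 390} = \sqrt{\sqrt{-26432} - 390} = \sqrt{8 i \sqrt{413} - 390} = \sqrt{-390 + 8 i \sqrt{413}}$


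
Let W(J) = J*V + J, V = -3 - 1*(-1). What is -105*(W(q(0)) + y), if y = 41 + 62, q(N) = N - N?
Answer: -10815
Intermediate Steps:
q(N) = 0
V = -2 (V = -3 + 1 = -2)
y = 103
W(J) = -J (W(J) = J*(-2) + J = -2*J + J = -J)
-105*(W(q(0)) + y) = -105*(-1*0 + 103) = -105*(0 + 103) = -105*103 = -10815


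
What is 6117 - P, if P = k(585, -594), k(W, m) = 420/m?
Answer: 605653/99 ≈ 6117.7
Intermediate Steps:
P = -70/99 (P = 420/(-594) = 420*(-1/594) = -70/99 ≈ -0.70707)
6117 - P = 6117 - 1*(-70/99) = 6117 + 70/99 = 605653/99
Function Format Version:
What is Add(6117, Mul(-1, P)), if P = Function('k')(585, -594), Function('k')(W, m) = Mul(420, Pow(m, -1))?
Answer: Rational(605653, 99) ≈ 6117.7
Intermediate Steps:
P = Rational(-70, 99) (P = Mul(420, Pow(-594, -1)) = Mul(420, Rational(-1, 594)) = Rational(-70, 99) ≈ -0.70707)
Add(6117, Mul(-1, P)) = Add(6117, Mul(-1, Rational(-70, 99))) = Add(6117, Rational(70, 99)) = Rational(605653, 99)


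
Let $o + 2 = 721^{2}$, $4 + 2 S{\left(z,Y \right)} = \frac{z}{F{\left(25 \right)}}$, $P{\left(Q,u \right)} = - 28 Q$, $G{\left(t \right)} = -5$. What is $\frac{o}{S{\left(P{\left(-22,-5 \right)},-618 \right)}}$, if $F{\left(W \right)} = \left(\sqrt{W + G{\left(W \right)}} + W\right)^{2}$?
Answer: $- \frac{12603496555}{34742} + \frac{363887300 \sqrt{5}}{17371} \approx -3.1593 \cdot 10^{5}$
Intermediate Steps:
$F{\left(W \right)} = \left(W + \sqrt{-5 + W}\right)^{2}$ ($F{\left(W \right)} = \left(\sqrt{W - 5} + W\right)^{2} = \left(\sqrt{-5 + W} + W\right)^{2} = \left(W + \sqrt{-5 + W}\right)^{2}$)
$S{\left(z,Y \right)} = -2 + \frac{z}{2 \left(25 + 2 \sqrt{5}\right)^{2}}$ ($S{\left(z,Y \right)} = -2 + \frac{z \frac{1}{\left(25 + \sqrt{-5 + 25}\right)^{2}}}{2} = -2 + \frac{z \frac{1}{\left(25 + \sqrt{20}\right)^{2}}}{2} = -2 + \frac{z \frac{1}{\left(25 + 2 \sqrt{5}\right)^{2}}}{2} = -2 + \frac{z}{2 \left(25 + 2 \sqrt{5}\right)^{2}}$)
$o = 519839$ ($o = -2 + 721^{2} = -2 + 519841 = 519839$)
$\frac{o}{S{\left(P{\left(-22,-5 \right)},-618 \right)}} = \frac{519839}{-2 + \frac{129 \left(\left(-28\right) \left(-22\right)\right)}{146410} - \frac{2 \left(\left(-28\right) \left(-22\right)\right) \sqrt{5}}{14641}} = \frac{519839}{-2 + \frac{129}{146410} \cdot 616 - \frac{112 \sqrt{5}}{1331}} = \frac{519839}{-2 + \frac{3612}{6655} - \frac{112 \sqrt{5}}{1331}} = \frac{519839}{- \frac{9698}{6655} - \frac{112 \sqrt{5}}{1331}}$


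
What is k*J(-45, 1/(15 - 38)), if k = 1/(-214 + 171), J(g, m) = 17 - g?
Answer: -62/43 ≈ -1.4419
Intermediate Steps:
k = -1/43 (k = 1/(-43) = -1/43 ≈ -0.023256)
k*J(-45, 1/(15 - 38)) = -(17 - 1*(-45))/43 = -(17 + 45)/43 = -1/43*62 = -62/43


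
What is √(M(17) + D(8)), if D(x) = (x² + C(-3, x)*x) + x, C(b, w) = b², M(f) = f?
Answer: √161 ≈ 12.689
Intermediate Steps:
D(x) = x² + 10*x (D(x) = (x² + (-3)²*x) + x = (x² + 9*x) + x = x² + 10*x)
√(M(17) + D(8)) = √(17 + 8*(10 + 8)) = √(17 + 8*18) = √(17 + 144) = √161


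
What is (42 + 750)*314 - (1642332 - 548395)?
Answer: -845249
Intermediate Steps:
(42 + 750)*314 - (1642332 - 548395) = 792*314 - 1*1093937 = 248688 - 1093937 = -845249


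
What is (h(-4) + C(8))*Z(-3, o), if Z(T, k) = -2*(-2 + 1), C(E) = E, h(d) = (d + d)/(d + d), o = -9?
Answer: 18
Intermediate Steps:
h(d) = 1 (h(d) = (2*d)/((2*d)) = (2*d)*(1/(2*d)) = 1)
Z(T, k) = 2 (Z(T, k) = -2*(-1) = 2)
(h(-4) + C(8))*Z(-3, o) = (1 + 8)*2 = 9*2 = 18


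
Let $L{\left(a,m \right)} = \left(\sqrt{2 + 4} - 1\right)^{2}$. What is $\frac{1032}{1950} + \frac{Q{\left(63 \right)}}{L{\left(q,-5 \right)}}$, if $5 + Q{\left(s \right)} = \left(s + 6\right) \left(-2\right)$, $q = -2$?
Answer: $- \frac{12841}{325} - \frac{286 \sqrt{6}}{25} \approx -67.533$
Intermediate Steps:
$Q{\left(s \right)} = -17 - 2 s$ ($Q{\left(s \right)} = -5 + \left(s + 6\right) \left(-2\right) = -5 + \left(6 + s\right) \left(-2\right) = -5 - \left(12 + 2 s\right) = -17 - 2 s$)
$L{\left(a,m \right)} = \left(-1 + \sqrt{6}\right)^{2}$ ($L{\left(a,m \right)} = \left(\sqrt{6} - 1\right)^{2} = \left(-1 + \sqrt{6}\right)^{2}$)
$\frac{1032}{1950} + \frac{Q{\left(63 \right)}}{L{\left(q,-5 \right)}} = \frac{1032}{1950} + \frac{-17 - 126}{\left(1 - \sqrt{6}\right)^{2}} = 1032 \cdot \frac{1}{1950} + \frac{-17 - 126}{\left(1 - \sqrt{6}\right)^{2}} = \frac{172}{325} - \frac{143}{\left(1 - \sqrt{6}\right)^{2}}$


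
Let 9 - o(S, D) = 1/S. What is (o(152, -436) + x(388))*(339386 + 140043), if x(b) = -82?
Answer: -5320223613/152 ≈ -3.5001e+7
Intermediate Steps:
o(S, D) = 9 - 1/S
(o(152, -436) + x(388))*(339386 + 140043) = ((9 - 1/152) - 82)*(339386 + 140043) = ((9 - 1*1/152) - 82)*479429 = ((9 - 1/152) - 82)*479429 = (1367/152 - 82)*479429 = -11097/152*479429 = -5320223613/152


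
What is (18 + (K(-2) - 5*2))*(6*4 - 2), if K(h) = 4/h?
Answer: 132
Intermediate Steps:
(18 + (K(-2) - 5*2))*(6*4 - 2) = (18 + (4/(-2) - 5*2))*(6*4 - 2) = (18 + (4*(-½) - 10))*(24 - 2) = (18 + (-2 - 10))*22 = (18 - 12)*22 = 6*22 = 132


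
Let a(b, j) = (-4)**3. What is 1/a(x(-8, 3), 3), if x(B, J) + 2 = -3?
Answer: -1/64 ≈ -0.015625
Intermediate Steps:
x(B, J) = -5 (x(B, J) = -2 - 3 = -5)
a(b, j) = -64
1/a(x(-8, 3), 3) = 1/(-64) = -1/64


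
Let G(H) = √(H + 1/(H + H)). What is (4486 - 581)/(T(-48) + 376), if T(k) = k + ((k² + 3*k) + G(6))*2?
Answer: 54451320/64811639 - 3905*√219/64811639 ≈ 0.83926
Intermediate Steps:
G(H) = √(H + 1/(2*H))
T(k) = 2*k² + 7*k + √219/3 (T(k) = k + ((k² + 3*k) + √(2/6 + 4*6)/2)*2 = k + ((k² + 3*k) + √(2*(⅙) + 24)/2)*2 = k + ((k² + 3*k) + √(⅓ + 24)/2)*2 = k + ((k² + 3*k) + √(73/3)/2)*2 = k + ((k² + 3*k) + (√219/3)/2)*2 = k + ((k² + 3*k) + √219/6)*2 = k + (k² + 3*k + √219/6)*2 = k + (2*k² + 6*k + √219/3) = 2*k² + 7*k + √219/3)
(4486 - 581)/(T(-48) + 376) = (4486 - 581)/((2*(-48)² + 7*(-48) + √219/3) + 376) = 3905/((2*2304 - 336 + √219/3) + 376) = 3905/((4608 - 336 + √219/3) + 376) = 3905/((4272 + √219/3) + 376) = 3905/(4648 + √219/3)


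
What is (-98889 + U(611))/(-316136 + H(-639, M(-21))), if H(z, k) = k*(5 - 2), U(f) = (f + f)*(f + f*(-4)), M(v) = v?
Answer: 2338815/316199 ≈ 7.3967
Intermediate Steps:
U(f) = -6*f² (U(f) = (2*f)*(f - 4*f) = (2*f)*(-3*f) = -6*f²)
H(z, k) = 3*k (H(z, k) = k*3 = 3*k)
(-98889 + U(611))/(-316136 + H(-639, M(-21))) = (-98889 - 6*611²)/(-316136 + 3*(-21)) = (-98889 - 6*373321)/(-316136 - 63) = (-98889 - 2239926)/(-316199) = -2338815*(-1/316199) = 2338815/316199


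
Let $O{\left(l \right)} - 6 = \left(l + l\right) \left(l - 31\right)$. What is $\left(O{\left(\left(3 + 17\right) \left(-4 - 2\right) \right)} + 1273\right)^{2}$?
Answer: $1407675361$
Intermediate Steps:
$O{\left(l \right)} = 6 + 2 l \left(-31 + l\right)$ ($O{\left(l \right)} = 6 + \left(l + l\right) \left(l - 31\right) = 6 + 2 l \left(-31 + l\right)$)
$\left(O{\left(\left(3 + 17\right) \left(-4 - 2\right) \right)} + 1273\right)^{2} = \left(\left(6 - 62 \left(3 + 17\right) \left(-4 - 2\right) + 2 \left(\left(3 + 17\right) \left(-4 - 2\right)\right)^{2}\right) + 1273\right)^{2} = \left(\left(6 - 62 \cdot 20 \left(-6\right) + 2 \left(20 \left(-6\right)\right)^{2}\right) + 1273\right)^{2} = \left(\left(6 - -7440 + 2 \left(-120\right)^{2}\right) + 1273\right)^{2} = \left(\left(6 + 7440 + 2 \cdot 14400\right) + 1273\right)^{2} = \left(\left(6 + 7440 + 28800\right) + 1273\right)^{2} = \left(36246 + 1273\right)^{2} = 37519^{2} = 1407675361$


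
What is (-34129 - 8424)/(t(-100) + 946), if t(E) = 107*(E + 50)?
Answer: 42553/4404 ≈ 9.6624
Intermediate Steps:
t(E) = 5350 + 107*E (t(E) = 107*(50 + E) = 5350 + 107*E)
(-34129 - 8424)/(t(-100) + 946) = (-34129 - 8424)/((5350 + 107*(-100)) + 946) = -42553/((5350 - 10700) + 946) = -42553/(-5350 + 946) = -42553/(-4404) = -42553*(-1/4404) = 42553/4404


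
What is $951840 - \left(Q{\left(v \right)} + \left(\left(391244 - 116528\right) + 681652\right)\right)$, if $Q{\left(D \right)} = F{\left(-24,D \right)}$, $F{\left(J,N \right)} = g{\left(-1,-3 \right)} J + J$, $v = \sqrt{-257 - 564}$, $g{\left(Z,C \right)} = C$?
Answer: $-4576$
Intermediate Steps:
$v = i \sqrt{821}$ ($v = \sqrt{-821} = i \sqrt{821} \approx 28.653 i$)
$F{\left(J,N \right)} = - 2 J$ ($F{\left(J,N \right)} = - 3 J + J = - 2 J$)
$Q{\left(D \right)} = 48$ ($Q{\left(D \right)} = \left(-2\right) \left(-24\right) = 48$)
$951840 - \left(Q{\left(v \right)} + \left(\left(391244 - 116528\right) + 681652\right)\right) = 951840 - \left(48 + \left(\left(391244 - 116528\right) + 681652\right)\right) = 951840 - \left(48 + \left(274716 + 681652\right)\right) = 951840 - \left(48 + 956368\right) = 951840 - 956416 = -4576$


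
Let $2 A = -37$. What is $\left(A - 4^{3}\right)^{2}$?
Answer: $\frac{27225}{4} \approx 6806.3$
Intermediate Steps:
$A = - \frac{37}{2}$ ($A = \frac{1}{2} \left(-37\right) = - \frac{37}{2} \approx -18.5$)
$\left(A - 4^{3}\right)^{2} = \left(- \frac{37}{2} - 4^{3}\right)^{2} = \left(- \frac{37}{2} - 64\right)^{2} = \left(- \frac{165}{2}\right)^{2} = \frac{27225}{4}$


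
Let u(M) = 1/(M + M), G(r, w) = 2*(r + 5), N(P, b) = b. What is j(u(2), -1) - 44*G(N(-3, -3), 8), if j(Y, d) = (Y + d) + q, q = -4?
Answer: -723/4 ≈ -180.75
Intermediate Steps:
G(r, w) = 10 + 2*r (G(r, w) = 2*(5 + r) = 10 + 2*r)
u(M) = 1/(2*M)
j(Y, d) = -4 + Y + d (j(Y, d) = (Y + d) - 4 = -4 + Y + d)
j(u(2), -1) - 44*G(N(-3, -3), 8) = (-4 + (1/2)/2 - 1) - 44*(10 + 2*(-3)) = (-4 + (1/2)*(1/2) - 1) - 44*(10 - 6) = (-4 + 1/4 - 1) - 44*4 = -19/4 - 176 = -723/4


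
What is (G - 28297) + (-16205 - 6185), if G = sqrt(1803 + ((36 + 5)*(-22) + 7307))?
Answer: -50687 + 12*sqrt(57) ≈ -50596.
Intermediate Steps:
G = 12*sqrt(57) (G = sqrt(1803 + (41*(-22) + 7307)) = sqrt(1803 + (-902 + 7307)) = sqrt(1803 + 6405) = sqrt(8208) = 12*sqrt(57) ≈ 90.598)
(G - 28297) + (-16205 - 6185) = (12*sqrt(57) - 28297) + (-16205 - 6185) = (-28297 + 12*sqrt(57)) - 22390 = -50687 + 12*sqrt(57)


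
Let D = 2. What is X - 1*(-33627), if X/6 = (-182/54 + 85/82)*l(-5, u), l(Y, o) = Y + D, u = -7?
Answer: 4141288/123 ≈ 33669.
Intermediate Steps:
l(Y, o) = 2 + Y (l(Y, o) = Y + 2 = 2 + Y)
X = 5167/123 (X = 6*((-182/54 + 85/82)*(2 - 5)) = 6*((-182*1/54 + 85*(1/82))*(-3)) = 6*((-91/27 + 85/82)*(-3)) = 6*(-5167/2214*(-3)) = 6*(5167/738) = 5167/123 ≈ 42.008)
X - 1*(-33627) = 5167/123 - 1*(-33627) = 5167/123 + 33627 = 4141288/123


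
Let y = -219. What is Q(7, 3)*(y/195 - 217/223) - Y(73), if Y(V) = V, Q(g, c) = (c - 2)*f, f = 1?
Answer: -1088519/14495 ≈ -75.096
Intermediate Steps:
Q(g, c) = -2 + c (Q(g, c) = (c - 2)*1 = (-2 + c)*1 = -2 + c)
Q(7, 3)*(y/195 - 217/223) - Y(73) = (-2 + 3)*(-219/195 - 217/223) - 1*73 = 1*(-219*1/195 - 217*1/223) - 73 = 1*(-73/65 - 217/223) - 73 = 1*(-30384/14495) - 73 = -30384/14495 - 73 = -1088519/14495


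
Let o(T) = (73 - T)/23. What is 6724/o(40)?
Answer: 154652/33 ≈ 4686.4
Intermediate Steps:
o(T) = 73/23 - T/23 (o(T) = (73 - T)*(1/23) = 73/23 - T/23)
6724/o(40) = 6724/(73/23 - 1/23*40) = 6724/(73/23 - 40/23) = 6724/(33/23) = 6724*(23/33) = 154652/33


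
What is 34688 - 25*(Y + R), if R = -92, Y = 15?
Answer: 36613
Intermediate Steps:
34688 - 25*(Y + R) = 34688 - 25*(15 - 92) = 34688 - 25*(-77) = 34688 - 1*(-1925) = 34688 + 1925 = 36613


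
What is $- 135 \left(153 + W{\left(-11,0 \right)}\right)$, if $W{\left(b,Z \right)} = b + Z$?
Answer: $-19170$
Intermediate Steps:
$W{\left(b,Z \right)} = Z + b$
$- 135 \left(153 + W{\left(-11,0 \right)}\right) = - 135 \left(153 + \left(0 - 11\right)\right) = - 135 \left(153 - 11\right) = \left(-135\right) 142 = -19170$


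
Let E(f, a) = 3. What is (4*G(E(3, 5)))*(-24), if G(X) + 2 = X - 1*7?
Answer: 576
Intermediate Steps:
G(X) = -9 + X (G(X) = -2 + (X - 1*7) = -2 + (X - 7) = -2 + (-7 + X) = -9 + X)
(4*G(E(3, 5)))*(-24) = (4*(-9 + 3))*(-24) = (4*(-6))*(-24) = -24*(-24) = 576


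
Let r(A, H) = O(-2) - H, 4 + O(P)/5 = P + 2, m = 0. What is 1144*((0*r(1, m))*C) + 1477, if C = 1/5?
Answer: 1477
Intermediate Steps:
C = ⅕ ≈ 0.20000
O(P) = -10 + 5*P (O(P) = -20 + 5*(P + 2) = -20 + 5*(2 + P) = -20 + (10 + 5*P) = -10 + 5*P)
r(A, H) = -20 - H (r(A, H) = (-10 + 5*(-2)) - H = (-10 - 10) - H = -20 - H)
1144*((0*r(1, m))*C) + 1477 = 1144*((0*(-20 - 1*0))*(⅕)) + 1477 = 1144*((0*(-20 + 0))*(⅕)) + 1477 = 1144*((0*(-20))*(⅕)) + 1477 = 1144*(0*(⅕)) + 1477 = 1144*0 + 1477 = 0 + 1477 = 1477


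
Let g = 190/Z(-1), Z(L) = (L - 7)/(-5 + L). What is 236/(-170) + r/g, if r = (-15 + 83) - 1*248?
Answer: -4282/1615 ≈ -2.6514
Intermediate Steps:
Z(L) = (-7 + L)/(-5 + L)
r = -180 (r = 68 - 248 = -180)
g = 285/2 (g = 190/(((-7 - 1)/(-5 - 1))) = 190/((-8/(-6))) = 190/((-⅙*(-8))) = 190/(4/3) = 190*(¾) = 285/2 ≈ 142.50)
236/(-170) + r/g = 236/(-170) - 180/285/2 = 236*(-1/170) - 180*2/285 = -118/85 - 24/19 = -4282/1615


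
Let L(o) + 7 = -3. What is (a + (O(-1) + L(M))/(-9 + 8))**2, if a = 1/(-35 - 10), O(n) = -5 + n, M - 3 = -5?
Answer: 516961/2025 ≈ 255.29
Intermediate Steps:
M = -2 (M = 3 - 5 = -2)
L(o) = -10 (L(o) = -7 - 3 = -10)
a = -1/45 (a = 1/(-45) = -1/45 ≈ -0.022222)
(a + (O(-1) + L(M))/(-9 + 8))**2 = (-1/45 + ((-5 - 1) - 10)/(-9 + 8))**2 = (-1/45 + (-6 - 10)/(-1))**2 = (-1/45 - 16*(-1))**2 = (-1/45 + 16)**2 = (719/45)**2 = 516961/2025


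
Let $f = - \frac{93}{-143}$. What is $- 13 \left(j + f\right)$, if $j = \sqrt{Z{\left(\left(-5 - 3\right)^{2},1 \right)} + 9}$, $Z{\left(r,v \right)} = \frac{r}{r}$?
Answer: $- \frac{93}{11} - 13 \sqrt{10} \approx -49.564$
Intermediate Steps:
$f = \frac{93}{143}$ ($f = \left(-93\right) \left(- \frac{1}{143}\right) = \frac{93}{143} \approx 0.65035$)
$Z{\left(r,v \right)} = 1$
$j = \sqrt{10}$ ($j = \sqrt{1 + 9} = \sqrt{10} \approx 3.1623$)
$- 13 \left(j + f\right) = - 13 \left(\sqrt{10} + \frac{93}{143}\right) = - 13 \left(\frac{93}{143} + \sqrt{10}\right) = - \frac{93}{11} - 13 \sqrt{10}$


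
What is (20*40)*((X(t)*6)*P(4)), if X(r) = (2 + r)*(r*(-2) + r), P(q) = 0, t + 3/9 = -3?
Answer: 0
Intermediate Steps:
t = -10/3 (t = -⅓ - 3 = -10/3 ≈ -3.3333)
X(r) = -r*(2 + r) (X(r) = (2 + r)*(-2*r + r) = (2 + r)*(-r) = -r*(2 + r))
(20*40)*((X(t)*6)*P(4)) = (20*40)*((-1*(-10/3)*(2 - 10/3)*6)*0) = 800*((-1*(-10/3)*(-4/3)*6)*0) = 800*(-40/9*6*0) = 800*(-80/3*0) = 800*0 = 0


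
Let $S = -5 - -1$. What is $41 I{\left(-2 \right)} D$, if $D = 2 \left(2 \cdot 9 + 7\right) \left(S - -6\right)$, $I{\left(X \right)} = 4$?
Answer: $16400$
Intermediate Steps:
$S = -4$ ($S = -5 + 1 = -4$)
$D = 100$ ($D = 2 \left(2 \cdot 9 + 7\right) \left(-4 - -6\right) = 2 \left(18 + 7\right) \left(-4 + \left(-1 + 7\right)\right) = 2 \cdot 25 \left(-4 + 6\right) = 2 \cdot 25 \cdot 2 = 2 \cdot 50 = 100$)
$41 I{\left(-2 \right)} D = 41 \cdot 4 \cdot 100 = 164 \cdot 100 = 16400$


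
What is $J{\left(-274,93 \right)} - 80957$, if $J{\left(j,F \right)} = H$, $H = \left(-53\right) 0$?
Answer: $-80957$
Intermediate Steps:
$H = 0$
$J{\left(j,F \right)} = 0$
$J{\left(-274,93 \right)} - 80957 = 0 - 80957 = -80957$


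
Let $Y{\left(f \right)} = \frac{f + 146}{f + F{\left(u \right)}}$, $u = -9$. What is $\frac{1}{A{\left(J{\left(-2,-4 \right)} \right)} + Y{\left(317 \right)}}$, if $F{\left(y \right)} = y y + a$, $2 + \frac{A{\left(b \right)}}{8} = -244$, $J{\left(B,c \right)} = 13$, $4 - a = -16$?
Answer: $- \frac{418}{822161} \approx -0.00050842$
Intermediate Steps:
$a = 20$ ($a = 4 - -16 = 4 + 16 = 20$)
$A{\left(b \right)} = -1968$ ($A{\left(b \right)} = -16 + 8 \left(-244\right) = -16 - 1952 = -1968$)
$F{\left(y \right)} = 20 + y^{2}$ ($F{\left(y \right)} = y y + 20 = y^{2} + 20 = 20 + y^{2}$)
$Y{\left(f \right)} = \frac{146 + f}{101 + f}$ ($Y{\left(f \right)} = \frac{f + 146}{f + \left(20 + \left(-9\right)^{2}\right)} = \frac{146 + f}{f + \left(20 + 81\right)} = \frac{146 + f}{f + 101} = \frac{146 + f}{101 + f}$)
$\frac{1}{A{\left(J{\left(-2,-4 \right)} \right)} + Y{\left(317 \right)}} = \frac{1}{-1968 + \frac{146 + 317}{101 + 317}} = \frac{1}{-1968 + \frac{1}{418} \cdot 463} = \frac{1}{-1968 + \frac{463}{418}} = \frac{1}{- \frac{822161}{418}} = - \frac{418}{822161}$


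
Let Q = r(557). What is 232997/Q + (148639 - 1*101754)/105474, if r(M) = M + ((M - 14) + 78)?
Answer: 324083633/1634847 ≈ 198.23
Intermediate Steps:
r(M) = 64 + 2*M (r(M) = M + ((-14 + M) + 78) = M + (64 + M) = 64 + 2*M)
Q = 1178 (Q = 64 + 2*557 = 64 + 1114 = 1178)
232997/Q + (148639 - 1*101754)/105474 = 232997/1178 + (148639 - 1*101754)/105474 = 232997*(1/1178) + (148639 - 101754)*(1/105474) = 12263/62 + 46885*(1/105474) = 12263/62 + 46885/105474 = 324083633/1634847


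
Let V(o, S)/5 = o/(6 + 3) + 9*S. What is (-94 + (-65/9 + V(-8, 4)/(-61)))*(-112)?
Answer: 6400912/549 ≈ 11659.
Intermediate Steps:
V(o, S) = 45*S + 5*o/9 (V(o, S) = 5*(o/(6 + 3) + 9*S) = 5*(o/9 + 9*S) = 5*(9*S + o/9) = 45*S + 5*o/9)
(-94 + (-65/9 + V(-8, 4)/(-61)))*(-112) = (-94 + (-65/9 + (45*4 + (5/9)*(-8))/(-61)))*(-112) = (-94 + (-65*⅑ + (180 - 40/9)*(-1/61)))*(-112) = (-94 + (-65/9 + (1580/9)*(-1/61)))*(-112) = (-94 + (-65/9 - 1580/549))*(-112) = (-94 - 5545/549)*(-112) = -57151/549*(-112) = 6400912/549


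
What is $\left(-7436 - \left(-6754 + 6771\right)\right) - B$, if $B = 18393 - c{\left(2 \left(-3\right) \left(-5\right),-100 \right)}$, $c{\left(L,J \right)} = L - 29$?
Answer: $-25845$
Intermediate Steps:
$c{\left(L,J \right)} = -29 + L$
$B = 18392$ ($B = 18393 - \left(-29 + 2 \left(-3\right) \left(-5\right)\right) = 18393 - \left(-29 - -30\right) = 18393 - \left(-29 + 30\right) = 18393 - 1 = 18392$)
$\left(-7436 - \left(-6754 + 6771\right)\right) - B = \left(-7436 - \left(-6754 + 6771\right)\right) - 18392 = \left(-7436 - 17\right) - 18392 = -7453 - 18392 = -25845$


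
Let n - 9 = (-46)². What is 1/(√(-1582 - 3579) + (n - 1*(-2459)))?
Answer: 4584/21018217 - I*√5161/21018217 ≈ 0.0002181 - 3.418e-6*I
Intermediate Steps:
n = 2125 (n = 9 + (-46)² = 9 + 2116 = 2125)
1/(√(-1582 - 3579) + (n - 1*(-2459))) = 1/(√(-1582 - 3579) + (2125 - 1*(-2459))) = 1/(√(-5161) + (2125 + 2459)) = 1/(I*√5161 + 4584) = 1/(4584 + I*√5161)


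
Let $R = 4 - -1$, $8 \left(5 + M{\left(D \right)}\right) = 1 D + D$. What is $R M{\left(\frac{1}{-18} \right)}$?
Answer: $- \frac{1805}{72} \approx -25.069$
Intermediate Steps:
$M{\left(D \right)} = -5 + \frac{D}{4}$ ($M{\left(D \right)} = -5 + \frac{1 D + D}{8} = -5 + \frac{D + D}{8} = -5 + \frac{2 D}{8} = -5 + \frac{D}{4}$)
$R = 5$ ($R = 4 + 1 = 5$)
$R M{\left(\frac{1}{-18} \right)} = 5 \left(-5 + \frac{1}{4 \left(-18\right)}\right) = 5 \left(-5 + \frac{1}{4} \left(- \frac{1}{18}\right)\right) = 5 \left(-5 - \frac{1}{72}\right) = 5 \left(- \frac{361}{72}\right) = - \frac{1805}{72}$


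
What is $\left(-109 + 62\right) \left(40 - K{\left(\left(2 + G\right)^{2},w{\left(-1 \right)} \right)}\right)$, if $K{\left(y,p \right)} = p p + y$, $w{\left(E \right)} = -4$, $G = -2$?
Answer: $-1128$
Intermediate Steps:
$K{\left(y,p \right)} = y + p^{2}$ ($K{\left(y,p \right)} = p^{2} + y = y + p^{2}$)
$\left(-109 + 62\right) \left(40 - K{\left(\left(2 + G\right)^{2},w{\left(-1 \right)} \right)}\right) = \left(-109 + 62\right) \left(40 - \left(\left(2 - 2\right)^{2} + \left(-4\right)^{2}\right)\right) = - 47 \left(40 - \left(0^{2} + 16\right)\right) = - 47 \left(40 - \left(0 + 16\right)\right) = - 47 \left(40 - 16\right) = \left(-47\right) 24 = -1128$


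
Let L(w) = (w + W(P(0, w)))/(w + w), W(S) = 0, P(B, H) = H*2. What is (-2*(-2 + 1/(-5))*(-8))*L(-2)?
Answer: -88/5 ≈ -17.600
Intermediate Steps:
P(B, H) = 2*H
L(w) = ½ (L(w) = (w + 0)/(w + w) = w/((2*w)) = w*(1/(2*w)) = ½)
(-2*(-2 + 1/(-5))*(-8))*L(-2) = (-2*(-2 + 1/(-5))*(-8))*(½) = (-2*(-2 - ⅕)*(-8))*(½) = (-2*(-11/5)*(-8))*(½) = ((22/5)*(-8))*(½) = -176/5*½ = -88/5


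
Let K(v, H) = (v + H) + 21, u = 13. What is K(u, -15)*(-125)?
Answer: -2375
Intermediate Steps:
K(v, H) = 21 + H + v (K(v, H) = (H + v) + 21 = 21 + H + v)
K(u, -15)*(-125) = (21 - 15 + 13)*(-125) = 19*(-125) = -2375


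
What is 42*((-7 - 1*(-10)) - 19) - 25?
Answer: -697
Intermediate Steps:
42*((-7 - 1*(-10)) - 19) - 25 = 42*((-7 + 10) - 19) - 25 = 42*(3 - 19) - 25 = 42*(-16) - 25 = -672 - 25 = -697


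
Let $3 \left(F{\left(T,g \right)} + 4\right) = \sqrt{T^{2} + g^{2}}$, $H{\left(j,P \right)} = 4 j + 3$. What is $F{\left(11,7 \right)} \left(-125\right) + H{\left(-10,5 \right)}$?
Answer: $463 - \frac{125 \sqrt{170}}{3} \approx -80.267$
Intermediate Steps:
$H{\left(j,P \right)} = 3 + 4 j$
$F{\left(T,g \right)} = -4 + \frac{\sqrt{T^{2} + g^{2}}}{3}$
$F{\left(11,7 \right)} \left(-125\right) + H{\left(-10,5 \right)} = \left(-4 + \frac{\sqrt{11^{2} + 7^{2}}}{3}\right) \left(-125\right) + \left(3 + 4 \left(-10\right)\right) = \left(-4 + \frac{\sqrt{121 + 49}}{3}\right) \left(-125\right) + \left(3 - 40\right) = \left(-4 + \frac{\sqrt{170}}{3}\right) \left(-125\right) - 37 = \left(500 - \frac{125 \sqrt{170}}{3}\right) - 37 = 463 - \frac{125 \sqrt{170}}{3}$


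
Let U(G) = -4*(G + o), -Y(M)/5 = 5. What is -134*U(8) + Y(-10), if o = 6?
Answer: 7479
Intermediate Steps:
Y(M) = -25 (Y(M) = -5*5 = -25)
U(G) = -24 - 4*G (U(G) = -4*(G + 6) = -4*(6 + G) = -24 - 4*G)
-134*U(8) + Y(-10) = -134*(-24 - 4*8) - 25 = -134*(-24 - 32) - 25 = -134*(-56) - 25 = 7504 - 25 = 7479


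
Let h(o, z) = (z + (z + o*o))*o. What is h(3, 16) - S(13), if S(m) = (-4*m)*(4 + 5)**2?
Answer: 4335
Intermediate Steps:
S(m) = -324*m (S(m) = -4*m*9**2 = -4*m*81 = -324*m)
h(o, z) = o*(o**2 + 2*z) (h(o, z) = (z + (z + o**2))*o = (o**2 + 2*z)*o = o*(o**2 + 2*z))
h(3, 16) - S(13) = 3*(3**2 + 2*16) - (-324)*13 = 3*(9 + 32) - 1*(-4212) = 3*41 + 4212 = 123 + 4212 = 4335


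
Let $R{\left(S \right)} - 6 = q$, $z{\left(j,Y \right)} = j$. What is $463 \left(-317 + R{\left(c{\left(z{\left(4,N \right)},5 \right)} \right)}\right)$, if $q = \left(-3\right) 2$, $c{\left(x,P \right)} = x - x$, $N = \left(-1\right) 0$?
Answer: $-146771$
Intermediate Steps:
$N = 0$
$c{\left(x,P \right)} = 0$
$q = -6$
$R{\left(S \right)} = 0$ ($R{\left(S \right)} = 6 - 6 = 0$)
$463 \left(-317 + R{\left(c{\left(z{\left(4,N \right)},5 \right)} \right)}\right) = 463 \left(-317 + 0\right) = 463 \left(-317\right) = -146771$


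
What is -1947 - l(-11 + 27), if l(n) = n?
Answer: -1963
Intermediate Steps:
-1947 - l(-11 + 27) = -1947 - (-11 + 27) = -1947 - 1*16 = -1947 - 16 = -1963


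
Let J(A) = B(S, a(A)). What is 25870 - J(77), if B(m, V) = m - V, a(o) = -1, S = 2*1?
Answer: 25867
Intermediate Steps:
S = 2
J(A) = 3 (J(A) = 2 - 1*(-1) = 2 + 1 = 3)
25870 - J(77) = 25870 - 1*3 = 25870 - 3 = 25867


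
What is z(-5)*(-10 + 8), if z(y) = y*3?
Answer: 30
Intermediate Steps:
z(y) = 3*y
z(-5)*(-10 + 8) = (3*(-5))*(-10 + 8) = -15*(-2) = 30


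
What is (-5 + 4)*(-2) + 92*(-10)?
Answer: -918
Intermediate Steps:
(-5 + 4)*(-2) + 92*(-10) = -1*(-2) - 920 = 2 - 920 = -918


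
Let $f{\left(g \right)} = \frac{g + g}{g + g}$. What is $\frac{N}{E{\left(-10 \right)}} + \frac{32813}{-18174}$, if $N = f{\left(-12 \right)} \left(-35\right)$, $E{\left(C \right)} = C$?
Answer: $\frac{15398}{9087} \approx 1.6945$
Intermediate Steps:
$f{\left(g \right)} = 1$ ($f{\left(g \right)} = \frac{2 g}{2 g} = 2 g \frac{1}{2 g} = 1$)
$N = -35$ ($N = 1 \left(-35\right) = -35$)
$\frac{N}{E{\left(-10 \right)}} + \frac{32813}{-18174} = - \frac{35}{-10} + \frac{32813}{-18174} = \left(-35\right) \left(- \frac{1}{10}\right) + 32813 \left(- \frac{1}{18174}\right) = \frac{7}{2} - \frac{32813}{18174} = \frac{15398}{9087}$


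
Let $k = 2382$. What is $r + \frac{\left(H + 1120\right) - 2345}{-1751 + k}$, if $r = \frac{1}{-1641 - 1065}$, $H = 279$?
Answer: $- \frac{2560507}{1707486} \approx -1.4996$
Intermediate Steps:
$r = - \frac{1}{2706}$ ($r = \frac{1}{-2706} = - \frac{1}{2706} \approx -0.00036955$)
$r + \frac{\left(H + 1120\right) - 2345}{-1751 + k} = - \frac{1}{2706} + \frac{\left(279 + 1120\right) - 2345}{-1751 + 2382} = - \frac{1}{2706} + \frac{1399 - 2345}{631} = - \frac{1}{2706} - \frac{946}{631} = - \frac{2560507}{1707486}$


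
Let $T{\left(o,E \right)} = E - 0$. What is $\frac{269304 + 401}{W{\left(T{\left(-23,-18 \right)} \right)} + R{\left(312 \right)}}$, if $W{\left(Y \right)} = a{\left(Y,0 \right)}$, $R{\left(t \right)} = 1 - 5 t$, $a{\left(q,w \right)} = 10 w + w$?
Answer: $- \frac{269705}{1559} \approx -173.0$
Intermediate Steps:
$a{\left(q,w \right)} = 11 w$
$T{\left(o,E \right)} = E$ ($T{\left(o,E \right)} = E + 0 = E$)
$W{\left(Y \right)} = 0$ ($W{\left(Y \right)} = 11 \cdot 0 = 0$)
$\frac{269304 + 401}{W{\left(T{\left(-23,-18 \right)} \right)} + R{\left(312 \right)}} = \frac{269304 + 401}{0 + \left(1 - 1560\right)} = \frac{269705}{0 + \left(1 - 1560\right)} = \frac{269705}{0 - 1559} = \frac{269705}{-1559} = 269705 \left(- \frac{1}{1559}\right) = - \frac{269705}{1559}$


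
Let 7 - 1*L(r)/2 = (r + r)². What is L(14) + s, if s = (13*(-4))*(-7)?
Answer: -1190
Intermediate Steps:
L(r) = 14 - 8*r² (L(r) = 14 - 2*(r + r)² = 14 - 2*4*r² = 14 - 8*r²)
s = 364 (s = -52*(-7) = 364)
L(14) + s = (14 - 8*14²) + 364 = (14 - 8*196) + 364 = (14 - 1568) + 364 = -1554 + 364 = -1190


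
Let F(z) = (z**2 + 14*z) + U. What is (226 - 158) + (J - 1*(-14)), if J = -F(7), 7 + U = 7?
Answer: -65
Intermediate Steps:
U = 0 (U = -7 + 7 = 0)
F(z) = z**2 + 14*z (F(z) = (z**2 + 14*z) + 0 = z**2 + 14*z)
J = -147 (J = -7*(14 + 7) = -7*21 = -1*147 = -147)
(226 - 158) + (J - 1*(-14)) = (226 - 158) + (-147 - 1*(-14)) = 68 + (-147 + 14) = 68 - 133 = -65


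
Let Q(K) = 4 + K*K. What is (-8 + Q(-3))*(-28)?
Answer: -140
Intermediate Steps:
Q(K) = 4 + K²
(-8 + Q(-3))*(-28) = (-8 + (4 + (-3)²))*(-28) = (-8 + (4 + 9))*(-28) = (-8 + 13)*(-28) = 5*(-28) = -140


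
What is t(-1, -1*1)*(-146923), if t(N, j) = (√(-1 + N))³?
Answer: 293846*I*√2 ≈ 4.1556e+5*I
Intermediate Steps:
t(N, j) = (-1 + N)^(3/2)
t(-1, -1*1)*(-146923) = (-1 - 1)^(3/2)*(-146923) = (-2)^(3/2)*(-146923) = -2*I*√2*(-146923) = 293846*I*√2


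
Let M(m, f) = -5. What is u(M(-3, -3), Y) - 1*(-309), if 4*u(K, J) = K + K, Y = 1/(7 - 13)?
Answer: 613/2 ≈ 306.50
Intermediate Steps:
Y = -1/6 (Y = 1/(-6) = -1/6 ≈ -0.16667)
u(K, J) = K/2 (u(K, J) = (K + K)/4 = (2*K)/4 = K/2)
u(M(-3, -3), Y) - 1*(-309) = (1/2)*(-5) - 1*(-309) = -5/2 + 309 = 613/2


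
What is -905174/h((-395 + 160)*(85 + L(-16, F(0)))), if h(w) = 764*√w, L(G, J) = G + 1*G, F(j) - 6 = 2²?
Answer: 452587*I*√12455/4757810 ≈ 10.616*I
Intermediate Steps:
F(j) = 10 (F(j) = 6 + 2² = 6 + 4 = 10)
L(G, J) = 2*G (L(G, J) = G + G = 2*G)
-905174/h((-395 + 160)*(85 + L(-16, F(0)))) = -905174*1/(764*√(-395 + 160)*√(85 + 2*(-16))) = -905174*(-I*√235/(179540*√(85 - 32))) = -905174*(-I*√12455/9515620) = -(-452587)*I*√12455/4757810 = 452587*I*√12455/4757810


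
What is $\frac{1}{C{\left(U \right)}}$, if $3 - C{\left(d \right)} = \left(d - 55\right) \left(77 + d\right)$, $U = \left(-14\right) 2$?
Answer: $\frac{1}{4070} \approx 0.0002457$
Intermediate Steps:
$U = -28$
$C{\left(d \right)} = 3 - \left(-55 + d\right) \left(77 + d\right)$ ($C{\left(d \right)} = 3 - \left(d - 55\right) \left(77 + d\right) = 3 - \left(-55 + d\right) \left(77 + d\right)$)
$\frac{1}{C{\left(U \right)}} = \frac{1}{4238 - \left(-28\right)^{2} - -616} = \frac{1}{4238 - 784 + 616} = \frac{1}{4070}$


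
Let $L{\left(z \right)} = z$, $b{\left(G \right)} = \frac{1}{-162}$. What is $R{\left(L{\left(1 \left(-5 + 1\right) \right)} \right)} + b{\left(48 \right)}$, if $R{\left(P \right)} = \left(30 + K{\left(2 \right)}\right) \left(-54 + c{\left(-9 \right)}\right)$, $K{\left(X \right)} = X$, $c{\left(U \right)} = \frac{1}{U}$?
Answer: $- \frac{280513}{162} \approx -1731.6$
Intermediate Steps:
$b{\left(G \right)} = - \frac{1}{162}$
$R{\left(P \right)} = - \frac{15584}{9}$ ($R{\left(P \right)} = \left(30 + 2\right) \left(-54 + \frac{1}{-9}\right) = 32 \left(-54 - \frac{1}{9}\right) = 32 \left(- \frac{487}{9}\right) = - \frac{15584}{9}$)
$R{\left(L{\left(1 \left(-5 + 1\right) \right)} \right)} + b{\left(48 \right)} = - \frac{15584}{9} - \frac{1}{162} = - \frac{280513}{162}$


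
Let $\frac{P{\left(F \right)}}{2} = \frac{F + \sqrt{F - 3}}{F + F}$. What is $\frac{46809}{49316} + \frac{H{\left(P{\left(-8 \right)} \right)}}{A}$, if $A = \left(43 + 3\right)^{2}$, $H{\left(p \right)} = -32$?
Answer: $\frac{24367433}{26088164} \approx 0.93404$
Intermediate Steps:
$P{\left(F \right)} = \frac{F + \sqrt{-3 + F}}{F}$ ($P{\left(F \right)} = 2 \frac{F + \sqrt{F - 3}}{F + F} = 2 \frac{F + \sqrt{-3 + F}}{2 F} = \frac{F + \sqrt{-3 + F}}{F}$)
$A = 2116$ ($A = 46^{2} = 2116$)
$\frac{46809}{49316} + \frac{H{\left(P{\left(-8 \right)} \right)}}{A} = \frac{46809}{49316} - \frac{32}{2116} = 46809 \cdot \frac{1}{49316} - \frac{8}{529} = \frac{46809}{49316} - \frac{8}{529} = \frac{24367433}{26088164}$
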